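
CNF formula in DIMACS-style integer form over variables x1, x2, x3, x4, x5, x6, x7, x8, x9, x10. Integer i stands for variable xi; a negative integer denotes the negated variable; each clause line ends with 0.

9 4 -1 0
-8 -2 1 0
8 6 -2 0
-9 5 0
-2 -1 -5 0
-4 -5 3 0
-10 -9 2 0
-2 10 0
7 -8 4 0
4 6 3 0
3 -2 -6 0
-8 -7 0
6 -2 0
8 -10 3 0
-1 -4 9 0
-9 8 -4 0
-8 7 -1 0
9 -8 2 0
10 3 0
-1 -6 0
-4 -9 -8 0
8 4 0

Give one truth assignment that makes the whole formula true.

x1=False, x2=False, x3=True, x4=True, x5=True, x6=True, x7=False, x8=False, x9=False, x10=False

Check each clause:
  1. (x9 OR NOT x1 OR x4) — x4 is true.
  2. (x1 OR NOT x8 OR NOT x2) — NOT x8 is true.
  3. (x8 OR NOT x2 OR x6) — NOT x2 is true.
  4. (NOT x9 OR x5) — x5 is true.
  5. (NOT x5 OR NOT x2 OR NOT x1) — NOT x1 is true.
  6. (x3 OR NOT x5 OR NOT x4) — x3 is true.
  7. (NOT x9 OR NOT x10 OR x2) — NOT x10 is true.
  8. (NOT x2 OR x10) — NOT x2 is true.
  9. (x7 OR NOT x8 OR x4) — NOT x8 is true.
  10. (x3 OR x4 OR x6) — x3 is true.
  11. (x3 OR NOT x6 OR NOT x2) — x3 is true.
  12. (NOT x8 OR NOT x7) — NOT x8 is true.
  13. (NOT x2 OR x6) — x6 is true.
  14. (x8 OR NOT x10 OR x3) — x3 is true.
  15. (NOT x1 OR x9 OR NOT x4) — NOT x1 is true.
  16. (x8 OR NOT x9 OR NOT x4) — NOT x9 is true.
  17. (NOT x8 OR NOT x1 OR x7) — NOT x8 is true.
  18. (NOT x8 OR x2 OR x9) — NOT x8 is true.
  19. (x3 OR x10) — x3 is true.
  20. (NOT x6 OR NOT x1) — NOT x1 is true.
  21. (NOT x8 OR NOT x4 OR NOT x9) — NOT x8 is true.
  22. (x4 OR x8) — x4 is true.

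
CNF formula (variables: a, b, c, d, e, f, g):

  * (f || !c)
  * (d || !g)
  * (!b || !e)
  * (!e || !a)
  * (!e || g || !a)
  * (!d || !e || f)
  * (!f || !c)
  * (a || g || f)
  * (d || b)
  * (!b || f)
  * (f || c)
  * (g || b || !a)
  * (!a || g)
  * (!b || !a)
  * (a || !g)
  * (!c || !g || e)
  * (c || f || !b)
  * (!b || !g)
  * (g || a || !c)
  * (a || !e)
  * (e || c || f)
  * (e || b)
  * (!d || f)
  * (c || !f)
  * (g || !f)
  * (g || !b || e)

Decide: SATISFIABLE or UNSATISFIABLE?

UNSATISFIABLE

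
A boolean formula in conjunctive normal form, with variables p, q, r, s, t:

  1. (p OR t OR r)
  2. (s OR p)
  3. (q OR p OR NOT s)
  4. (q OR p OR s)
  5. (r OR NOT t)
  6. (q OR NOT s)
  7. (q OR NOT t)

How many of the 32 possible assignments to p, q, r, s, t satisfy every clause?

Case analysis on p and q:
  p=T, q=T: s free; 3 ways for (r,t) × 2^1 = 6.
  p=T, q=F: remaining (r,s,t) ∈ {(F,F,F); (T,F,F)} — 2.
  p=F, q=T: remaining (r,s,t) ∈ {(T,T,F); (T,T,T)} — 2.
  p=F, q=F: a clause becomes empty — 0.
Total: 6 + 2 + 2 + 0 = 10.

10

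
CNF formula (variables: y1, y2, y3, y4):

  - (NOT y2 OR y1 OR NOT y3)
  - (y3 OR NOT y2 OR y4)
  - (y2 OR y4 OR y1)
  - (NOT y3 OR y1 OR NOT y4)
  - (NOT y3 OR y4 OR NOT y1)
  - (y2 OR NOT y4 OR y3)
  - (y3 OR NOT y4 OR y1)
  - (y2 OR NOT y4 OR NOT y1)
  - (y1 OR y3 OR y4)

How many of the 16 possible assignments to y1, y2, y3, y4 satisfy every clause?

Satisfying assignments:
  y1=1 y2=0 y3=0 y4=0
  y1=1 y2=1 y3=0 y4=1
  y1=1 y2=1 y3=1 y4=1
Count: 3.

3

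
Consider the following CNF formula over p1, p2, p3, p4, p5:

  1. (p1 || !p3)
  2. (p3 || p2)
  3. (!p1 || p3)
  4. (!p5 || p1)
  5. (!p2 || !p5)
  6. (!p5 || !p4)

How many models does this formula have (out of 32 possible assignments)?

Satisfying assignments:
  p1=F p2=T p3=F p4=F p5=F
  p1=F p2=T p3=F p4=T p5=F
  p1=T p2=F p3=T p4=F p5=F
  p1=T p2=F p3=T p4=F p5=T
  p1=T p2=F p3=T p4=T p5=F
  p1=T p2=T p3=T p4=F p5=F
  p1=T p2=T p3=T p4=T p5=F
Count: 7.

7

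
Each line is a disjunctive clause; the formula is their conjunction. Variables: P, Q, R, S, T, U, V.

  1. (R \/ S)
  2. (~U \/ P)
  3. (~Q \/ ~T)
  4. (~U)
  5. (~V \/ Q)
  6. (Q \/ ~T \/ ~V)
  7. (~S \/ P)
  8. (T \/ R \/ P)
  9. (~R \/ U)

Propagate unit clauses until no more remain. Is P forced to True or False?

(~U) stands alone — U = False.
From (~R \/ U) and U = False: R = False.
(S \/ R): since R = False, the clause reduces to (S). S = True.
In (~S \/ P), ~S is now false; P must hold, so P = True.

True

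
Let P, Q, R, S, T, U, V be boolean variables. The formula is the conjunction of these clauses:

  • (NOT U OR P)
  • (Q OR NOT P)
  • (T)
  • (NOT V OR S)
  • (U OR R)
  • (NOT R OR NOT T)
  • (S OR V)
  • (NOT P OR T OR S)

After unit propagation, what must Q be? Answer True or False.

True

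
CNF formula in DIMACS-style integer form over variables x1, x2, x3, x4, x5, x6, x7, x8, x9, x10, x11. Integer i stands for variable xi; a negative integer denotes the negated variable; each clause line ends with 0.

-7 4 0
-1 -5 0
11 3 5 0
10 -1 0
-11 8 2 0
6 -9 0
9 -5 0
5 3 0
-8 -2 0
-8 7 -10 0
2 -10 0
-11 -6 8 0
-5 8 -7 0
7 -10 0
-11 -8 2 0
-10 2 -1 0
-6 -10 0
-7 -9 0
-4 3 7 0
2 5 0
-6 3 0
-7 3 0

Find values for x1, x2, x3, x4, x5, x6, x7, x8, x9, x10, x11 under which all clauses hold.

x1=False  x2=False  x3=True  x4=True  x5=True  x6=True  x7=False  x8=False  x9=True  x10=False  x11=False

x1 occurs only negated in the remaining clauses — set x1 = False.
Pure literal: x3 appears only positively; assign x3 = True.
Branch on x2: take x2 = False.
  then x10 is forced to False.
  then x5 is forced to True.
  then x9 is forced to True.
  then x6 is forced to True.
  then x7 is forced to False.
The remaining clauses are satisfied by x4 = True, x8 = False, x11 = False.
Check each clause:
  1. {x4, ¬x7} — ¬x7 is true.
  2. {¬x1, ¬x5} — ¬x1 is true.
  3. {x3, x11, x5} — x3 is true.
  4. {x10, ¬x1} — ¬x1 is true.
  5. {x2, x8, ¬x11} — ¬x11 is true.
  6. {x6, ¬x9} — x6 is true.
  7. {¬x5, x9} — x9 is true.
  8. {x3, x5} — x3 is true.
  9. {¬x8, ¬x2} — ¬x8 is true.
  10. {x7, ¬x8, ¬x10} — ¬x8 is true.
  11. {¬x10, x2} — ¬x10 is true.
  12. {¬x11, x8, ¬x6} — ¬x11 is true.
  13. {¬x5, x8, ¬x7} — ¬x7 is true.
  14. {¬x10, x7} — ¬x10 is true.
  15. {¬x11, ¬x8, x2} — ¬x8 is true.
  16. {¬x10, ¬x1, x2} — ¬x1 is true.
  17. {¬x10, ¬x6} — ¬x10 is true.
  18. {¬x7, ¬x9} — ¬x7 is true.
  19. {¬x4, x3, x7} — x3 is true.
  20. {x2, x5} — x5 is true.
  21. {x3, ¬x6} — x3 is true.
  22. {¬x7, x3} — ¬x7 is true.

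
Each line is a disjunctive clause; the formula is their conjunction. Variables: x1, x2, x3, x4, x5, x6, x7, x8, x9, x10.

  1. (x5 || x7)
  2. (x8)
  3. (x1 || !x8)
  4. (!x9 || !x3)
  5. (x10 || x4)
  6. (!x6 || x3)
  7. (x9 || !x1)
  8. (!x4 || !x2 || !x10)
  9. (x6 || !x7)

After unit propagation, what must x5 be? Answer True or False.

True

Unit clause (x8) sets x8 = True.
(x1 || !x8): since x8 = True, the clause reduces to (x1). x1 = True.
In (!x1 || x9), !x1 is now false; x9 must hold, so x9 = True.
(!x3 || !x9): since x9 = True, the clause reduces to (!x3). x3 = False.
From (!x6 || x3) and x3 = False: x6 = False.
(!x7 || x6) with x6 = False leaves only !x7, so x7 = False.
From (x5 || x7) and x7 = False: x5 = True.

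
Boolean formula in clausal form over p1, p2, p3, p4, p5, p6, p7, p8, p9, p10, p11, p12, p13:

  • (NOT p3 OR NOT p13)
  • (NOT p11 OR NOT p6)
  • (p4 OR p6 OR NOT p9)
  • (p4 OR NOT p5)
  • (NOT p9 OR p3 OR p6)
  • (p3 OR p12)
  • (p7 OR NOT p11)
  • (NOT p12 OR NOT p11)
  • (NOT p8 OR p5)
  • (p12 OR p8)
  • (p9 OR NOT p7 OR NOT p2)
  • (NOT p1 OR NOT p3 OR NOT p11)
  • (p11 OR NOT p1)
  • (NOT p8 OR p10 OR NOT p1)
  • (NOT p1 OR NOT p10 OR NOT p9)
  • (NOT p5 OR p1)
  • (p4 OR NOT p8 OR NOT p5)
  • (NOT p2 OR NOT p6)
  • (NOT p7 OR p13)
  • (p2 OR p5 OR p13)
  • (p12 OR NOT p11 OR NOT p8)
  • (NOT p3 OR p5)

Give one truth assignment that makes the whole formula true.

p1=0, p2=0, p3=0, p4=1, p5=0, p6=1, p7=0, p8=0, p9=0, p10=0, p11=0, p12=1, p13=1

Check each clause:
  1. (NOT p3 OR NOT p13) — NOT p3 is true.
  2. (NOT p11 OR NOT p6) — NOT p11 is true.
  3. (NOT p9 OR p6 OR p4) — p4 is true.
  4. (NOT p5 OR p4) — NOT p5 is true.
  5. (p3 OR p6 OR NOT p9) — p6 is true.
  6. (p3 OR p12) — p12 is true.
  7. (NOT p11 OR p7) — NOT p11 is true.
  8. (NOT p11 OR NOT p12) — NOT p11 is true.
  9. (NOT p8 OR p5) — NOT p8 is true.
  10. (p8 OR p12) — p12 is true.
  11. (NOT p2 OR NOT p7 OR p9) — NOT p7 is true.
  12. (NOT p11 OR NOT p1 OR NOT p3) — NOT p3 is true.
  13. (NOT p1 OR p11) — NOT p1 is true.
  14. (NOT p1 OR p10 OR NOT p8) — NOT p8 is true.
  15. (NOT p9 OR NOT p10 OR NOT p1) — NOT p9 is true.
  16. (NOT p5 OR p1) — NOT p5 is true.
  17. (p4 OR NOT p5 OR NOT p8) — NOT p8 is true.
  18. (NOT p2 OR NOT p6) — NOT p2 is true.
  19. (p13 OR NOT p7) — NOT p7 is true.
  20. (p13 OR p2 OR p5) — p13 is true.
  21. (p12 OR NOT p11 OR NOT p8) — NOT p8 is true.
  22. (p5 OR NOT p3) — NOT p3 is true.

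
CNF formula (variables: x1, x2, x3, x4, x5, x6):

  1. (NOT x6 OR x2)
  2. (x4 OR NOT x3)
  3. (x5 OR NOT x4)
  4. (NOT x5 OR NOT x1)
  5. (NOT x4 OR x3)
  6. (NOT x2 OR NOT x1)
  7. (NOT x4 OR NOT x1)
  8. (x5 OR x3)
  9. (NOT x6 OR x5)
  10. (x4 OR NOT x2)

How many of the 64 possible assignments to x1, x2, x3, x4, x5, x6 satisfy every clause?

4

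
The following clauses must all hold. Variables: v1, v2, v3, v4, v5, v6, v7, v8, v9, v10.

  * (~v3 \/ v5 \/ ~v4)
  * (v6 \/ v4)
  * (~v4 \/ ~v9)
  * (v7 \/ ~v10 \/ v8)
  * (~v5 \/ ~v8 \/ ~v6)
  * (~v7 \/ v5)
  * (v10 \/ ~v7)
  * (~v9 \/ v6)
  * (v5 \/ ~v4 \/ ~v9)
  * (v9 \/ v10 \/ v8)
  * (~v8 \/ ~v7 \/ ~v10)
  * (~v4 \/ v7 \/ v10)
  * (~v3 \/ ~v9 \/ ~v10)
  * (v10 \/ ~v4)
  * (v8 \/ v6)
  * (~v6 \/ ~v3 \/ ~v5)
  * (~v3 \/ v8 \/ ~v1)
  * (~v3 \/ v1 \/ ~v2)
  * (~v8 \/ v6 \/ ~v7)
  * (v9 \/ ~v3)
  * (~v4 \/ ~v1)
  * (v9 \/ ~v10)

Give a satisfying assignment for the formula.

v3 occurs only negated in the remaining clauses — set v3 = False.
Try v1 = False.
Try v4 = False.
  then v6 is forced to True.
For the remaining variables, v2 = True, v5 = False, v7 = False, v8 = True, v9 = False, v10 = False works.
Every clause has at least one true literal under this assignment.

v1=F, v2=T, v3=F, v4=F, v5=F, v6=T, v7=F, v8=T, v9=F, v10=F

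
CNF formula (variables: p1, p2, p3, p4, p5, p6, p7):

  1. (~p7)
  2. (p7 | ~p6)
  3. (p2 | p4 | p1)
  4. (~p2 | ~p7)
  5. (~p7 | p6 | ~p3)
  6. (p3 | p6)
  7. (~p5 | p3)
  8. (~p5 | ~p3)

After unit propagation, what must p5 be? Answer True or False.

False

Unit clause (~p7) sets p7 = False.
(~p6 | p7): since p7 = False, the clause reduces to (~p6). p6 = False.
(p3 | p6): since p6 = False, the clause reduces to (p3). p3 = True.
(~p5 | ~p3): since p3 = True, the clause reduces to (~p5). p5 = False.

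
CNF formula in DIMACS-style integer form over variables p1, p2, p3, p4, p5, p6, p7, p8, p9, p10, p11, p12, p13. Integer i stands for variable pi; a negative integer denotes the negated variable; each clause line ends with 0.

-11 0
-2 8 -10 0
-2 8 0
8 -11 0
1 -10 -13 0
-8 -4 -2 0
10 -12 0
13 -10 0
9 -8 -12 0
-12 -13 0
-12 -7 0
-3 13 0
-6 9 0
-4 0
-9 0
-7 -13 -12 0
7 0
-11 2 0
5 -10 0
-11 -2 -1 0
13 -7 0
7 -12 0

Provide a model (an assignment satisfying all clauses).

p1=1, p2=1, p3=0, p4=0, p5=1, p6=0, p7=1, p8=1, p9=0, p10=0, p11=0, p12=0, p13=1

Unit propagation: (¬p11) forces p11 = False.
(¬p4) is a unit clause, so p4 = False.
(¬p9) is a unit clause, so p9 = False.
(¬p6) is a unit clause, so p6 = False.
(p7) is a unit clause, so p7 = True.
The clause (¬p12) is unit: p12 must be False.
Unit propagation: (p13) forces p13 = True.
Pure literal: p1 appears only positively; assign p1 = True.
Pure literal: p5 appears only positively; assign p5 = True.
Try p2 = True.
  then p8 is forced to True.
p3, p10 are now unconstrained; take p3 = False, p10 = False.
Check each clause:
  1. (¬p11) — ¬p11 is true.
  2. (p8 ∨ ¬p2 ∨ ¬p10) — p8 is true.
  3. (p8 ∨ ¬p2) — p8 is true.
  4. (¬p11 ∨ p8) — p8 is true.
  5. (¬p13 ∨ p1 ∨ ¬p10) — p1 is true.
  6. (¬p8 ∨ ¬p4 ∨ ¬p2) — ¬p4 is true.
  7. (p10 ∨ ¬p12) — ¬p12 is true.
  8. (¬p10 ∨ p13) — p13 is true.
  9. (¬p8 ∨ p9 ∨ ¬p12) — ¬p12 is true.
  10. (¬p13 ∨ ¬p12) — ¬p12 is true.
  11. (¬p7 ∨ ¬p12) — ¬p12 is true.
  12. (¬p3 ∨ p13) — ¬p3 is true.
  13. (p9 ∨ ¬p6) — ¬p6 is true.
  14. (¬p4) — ¬p4 is true.
  15. (¬p9) — ¬p9 is true.
  16. (¬p13 ∨ ¬p12 ∨ ¬p7) — ¬p12 is true.
  17. (p7) — p7 is true.
  18. (p2 ∨ ¬p11) — p2 is true.
  19. (p5 ∨ ¬p10) — p5 is true.
  20. (¬p2 ∨ ¬p1 ∨ ¬p11) — ¬p11 is true.
  21. (¬p7 ∨ p13) — p13 is true.
  22. (¬p12 ∨ p7) — ¬p12 is true.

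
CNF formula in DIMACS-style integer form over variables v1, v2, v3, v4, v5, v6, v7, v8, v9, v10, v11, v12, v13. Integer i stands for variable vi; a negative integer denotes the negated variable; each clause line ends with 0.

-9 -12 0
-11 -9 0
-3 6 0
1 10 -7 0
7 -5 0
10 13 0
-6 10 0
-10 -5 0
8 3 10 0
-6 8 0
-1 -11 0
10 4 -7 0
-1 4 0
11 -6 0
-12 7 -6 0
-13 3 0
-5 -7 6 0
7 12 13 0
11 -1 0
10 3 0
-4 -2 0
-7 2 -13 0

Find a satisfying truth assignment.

v1=0, v2=0, v3=0, v4=0, v5=0, v6=1, v7=1, v8=1, v9=0, v10=1, v11=1, v12=0, v13=0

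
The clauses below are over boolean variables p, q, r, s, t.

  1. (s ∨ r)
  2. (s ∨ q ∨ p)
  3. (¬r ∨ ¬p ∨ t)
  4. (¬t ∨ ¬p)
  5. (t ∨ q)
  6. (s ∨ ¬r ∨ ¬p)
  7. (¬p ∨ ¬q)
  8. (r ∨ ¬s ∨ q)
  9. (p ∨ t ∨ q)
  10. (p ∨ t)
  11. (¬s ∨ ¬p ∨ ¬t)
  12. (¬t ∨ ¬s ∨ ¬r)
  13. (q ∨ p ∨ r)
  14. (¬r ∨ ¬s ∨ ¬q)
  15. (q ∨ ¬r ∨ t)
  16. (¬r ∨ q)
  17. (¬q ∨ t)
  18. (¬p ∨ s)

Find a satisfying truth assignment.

Set p = False and propagate.
  then t is forced to True.
The remaining clauses are satisfied by q = True, r = True, s = False.

p=False, q=True, r=True, s=False, t=True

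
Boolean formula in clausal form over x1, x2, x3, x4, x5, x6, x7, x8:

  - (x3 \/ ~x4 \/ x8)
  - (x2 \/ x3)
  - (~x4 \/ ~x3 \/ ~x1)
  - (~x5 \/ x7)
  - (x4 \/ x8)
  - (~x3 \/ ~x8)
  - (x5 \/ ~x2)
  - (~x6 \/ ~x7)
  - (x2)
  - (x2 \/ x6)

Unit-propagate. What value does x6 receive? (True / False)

False

(x2) is a unit clause: x2 = True.
(x5 \/ ~x2): since x2 = True, the clause reduces to (x5). x5 = True.
From (x7 \/ ~x5) and x5 = True: x7 = True.
(~x6 \/ ~x7) with x7 = True leaves only ~x6, so x6 = False.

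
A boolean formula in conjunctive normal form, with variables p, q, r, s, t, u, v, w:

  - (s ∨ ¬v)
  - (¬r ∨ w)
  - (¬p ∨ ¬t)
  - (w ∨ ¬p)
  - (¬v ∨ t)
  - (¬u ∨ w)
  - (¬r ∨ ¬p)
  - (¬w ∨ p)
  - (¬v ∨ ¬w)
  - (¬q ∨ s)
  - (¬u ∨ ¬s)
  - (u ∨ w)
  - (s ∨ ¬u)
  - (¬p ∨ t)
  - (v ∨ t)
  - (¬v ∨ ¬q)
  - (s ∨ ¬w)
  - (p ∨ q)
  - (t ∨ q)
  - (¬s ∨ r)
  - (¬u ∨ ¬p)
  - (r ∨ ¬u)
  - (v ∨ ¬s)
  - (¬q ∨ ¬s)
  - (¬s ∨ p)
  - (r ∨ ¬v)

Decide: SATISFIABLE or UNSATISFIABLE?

s = True:
  propagation gives u=False, w=True, p=True, t=False; an empty clause results — contradiction.
s = False:
  propagation gives v=False, q=False, u=False, w=True; an empty clause results — contradiction.
Every branch closes, so no satisfying assignment exists.

UNSATISFIABLE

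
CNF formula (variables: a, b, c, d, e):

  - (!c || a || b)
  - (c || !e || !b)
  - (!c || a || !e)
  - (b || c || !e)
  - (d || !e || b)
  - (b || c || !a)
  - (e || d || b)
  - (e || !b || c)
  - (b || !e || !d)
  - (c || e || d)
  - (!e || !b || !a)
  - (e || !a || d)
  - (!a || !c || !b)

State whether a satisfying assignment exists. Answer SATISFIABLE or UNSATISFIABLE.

SATISFIABLE

Branch on a: take a = False.
Try b = True.
The remaining clauses are satisfied by c = True, d = True, e = False.
Every clause has at least one true literal under this assignment.
So a = False, b = True, c = True, d = True, e = False is a satisfying assignment.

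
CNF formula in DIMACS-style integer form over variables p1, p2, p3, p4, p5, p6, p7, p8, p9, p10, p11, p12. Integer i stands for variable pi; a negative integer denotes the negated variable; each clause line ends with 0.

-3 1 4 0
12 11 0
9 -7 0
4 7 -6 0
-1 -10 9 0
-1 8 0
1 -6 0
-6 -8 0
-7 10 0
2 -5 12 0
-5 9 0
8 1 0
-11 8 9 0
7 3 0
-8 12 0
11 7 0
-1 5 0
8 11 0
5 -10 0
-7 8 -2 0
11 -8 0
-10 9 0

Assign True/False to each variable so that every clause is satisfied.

p1=F  p2=F  p3=T  p4=T  p5=T  p6=F  p7=F  p8=T  p9=T  p10=F  p11=T  p12=T

p4 occurs only positively in the remaining clauses — set p4 = True.
Pure literal: p6 appears only negated; assign p6 = False.
Set p1 = False and propagate.
  then p8 is forced to True.
  then p12 is forced to True.
  then p11 is forced to True.
The remaining clauses are satisfied by p2 = False, p3 = True, p5 = True, p7 = False, p9 = True, p10 = False.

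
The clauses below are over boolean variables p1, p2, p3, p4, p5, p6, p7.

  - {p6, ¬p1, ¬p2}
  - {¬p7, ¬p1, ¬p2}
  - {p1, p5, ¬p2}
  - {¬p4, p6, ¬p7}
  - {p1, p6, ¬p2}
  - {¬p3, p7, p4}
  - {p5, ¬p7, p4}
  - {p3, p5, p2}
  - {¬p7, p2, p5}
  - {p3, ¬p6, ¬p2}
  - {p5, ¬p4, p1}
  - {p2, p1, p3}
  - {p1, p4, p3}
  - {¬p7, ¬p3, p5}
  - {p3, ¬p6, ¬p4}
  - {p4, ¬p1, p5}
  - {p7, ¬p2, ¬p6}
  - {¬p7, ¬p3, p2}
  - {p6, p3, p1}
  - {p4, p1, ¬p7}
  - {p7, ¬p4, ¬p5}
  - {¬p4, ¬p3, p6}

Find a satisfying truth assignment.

p1=T, p2=F, p3=T, p4=T, p5=F, p6=T, p7=F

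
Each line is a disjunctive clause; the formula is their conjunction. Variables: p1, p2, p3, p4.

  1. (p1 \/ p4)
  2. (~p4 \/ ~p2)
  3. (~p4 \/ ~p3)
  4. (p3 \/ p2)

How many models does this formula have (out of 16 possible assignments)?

3

Satisfying assignments:
  p1=1 p2=0 p3=1 p4=0
  p1=1 p2=1 p3=0 p4=0
  p1=1 p2=1 p3=1 p4=0
Count: 3.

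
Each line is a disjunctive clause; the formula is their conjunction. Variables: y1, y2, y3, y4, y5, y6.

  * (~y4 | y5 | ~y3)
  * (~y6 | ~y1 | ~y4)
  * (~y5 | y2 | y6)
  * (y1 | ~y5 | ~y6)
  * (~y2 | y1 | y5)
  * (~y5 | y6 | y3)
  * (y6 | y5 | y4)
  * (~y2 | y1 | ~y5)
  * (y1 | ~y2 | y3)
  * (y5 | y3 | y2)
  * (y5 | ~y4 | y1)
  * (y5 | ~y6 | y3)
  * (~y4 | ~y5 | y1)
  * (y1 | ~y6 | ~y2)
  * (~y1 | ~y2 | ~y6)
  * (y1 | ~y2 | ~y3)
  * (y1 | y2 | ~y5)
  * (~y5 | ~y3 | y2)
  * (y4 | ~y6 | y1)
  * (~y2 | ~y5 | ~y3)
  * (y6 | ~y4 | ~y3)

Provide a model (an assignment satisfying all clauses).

y1=True  y2=False  y3=True  y4=False  y5=False  y6=True

Branch on y1: take y1 = True.
Set y2 = False and propagate.
Branch on y3: take y3 = True.
  then y5 is forced to False.
  then y4 is forced to False.
  then y6 is forced to True.
Every clause has at least one true literal under this assignment.
Check each clause:
  1. (~y4 | ~y3 | y5) — ~y4 is true.
  2. (~y6 | ~y4 | ~y1) — ~y4 is true.
  3. (y2 | ~y5 | y6) — ~y5 is true.
  4. (y1 | ~y5 | ~y6) — y1 is true.
  5. (~y2 | y5 | y1) — y1 is true.
  6. (y6 | y3 | ~y5) — y3 is true.
  7. (y6 | y5 | y4) — y6 is true.
  8. (~y5 | y1 | ~y2) — y1 is true.
  9. (y3 | y1 | ~y2) — y1 is true.
  10. (y5 | y2 | y3) — y3 is true.
  11. (y1 | y5 | ~y4) — y1 is true.
  12. (y5 | y3 | ~y6) — y3 is true.
  13. (y1 | ~y5 | ~y4) — y1 is true.
  14. (y1 | ~y6 | ~y2) — y1 is true.
  15. (~y6 | ~y2 | ~y1) — ~y2 is true.
  16. (~y2 | ~y3 | y1) — y1 is true.
  17. (y2 | y1 | ~y5) — y1 is true.
  18. (y2 | ~y5 | ~y3) — ~y5 is true.
  19. (~y6 | y4 | y1) — y1 is true.
  20. (~y2 | ~y5 | ~y3) — ~y5 is true.
  21. (~y4 | y6 | ~y3) — ~y4 is true.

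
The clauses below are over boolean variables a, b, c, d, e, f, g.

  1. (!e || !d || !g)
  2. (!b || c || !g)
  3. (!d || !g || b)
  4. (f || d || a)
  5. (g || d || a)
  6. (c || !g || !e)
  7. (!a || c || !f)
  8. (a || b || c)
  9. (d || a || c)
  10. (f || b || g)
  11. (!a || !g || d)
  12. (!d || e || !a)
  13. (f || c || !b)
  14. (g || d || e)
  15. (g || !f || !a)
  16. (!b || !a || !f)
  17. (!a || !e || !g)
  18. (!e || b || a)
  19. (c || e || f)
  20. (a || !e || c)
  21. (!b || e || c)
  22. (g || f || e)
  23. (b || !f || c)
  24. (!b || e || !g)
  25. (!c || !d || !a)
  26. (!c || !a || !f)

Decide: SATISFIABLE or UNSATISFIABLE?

SATISFIABLE

Set a = False and propagate.
For the remaining variables, b = False, c = True, d = True, e = False, f = True, g = False works.
So a=F, b=F, c=T, d=T, e=F, f=T, g=F is a satisfying assignment.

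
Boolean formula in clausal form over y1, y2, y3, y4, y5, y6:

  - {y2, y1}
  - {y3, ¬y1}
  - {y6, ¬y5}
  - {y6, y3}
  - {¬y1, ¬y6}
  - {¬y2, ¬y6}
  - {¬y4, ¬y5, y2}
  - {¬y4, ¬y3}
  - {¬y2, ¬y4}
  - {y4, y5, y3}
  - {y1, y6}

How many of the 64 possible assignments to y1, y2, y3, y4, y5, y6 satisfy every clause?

The models are:
  y1=T y2=F y3=T y4=F y5=F y6=F
  y1=T y2=T y3=T y4=F y5=F y6=F
That's 2 in total.

2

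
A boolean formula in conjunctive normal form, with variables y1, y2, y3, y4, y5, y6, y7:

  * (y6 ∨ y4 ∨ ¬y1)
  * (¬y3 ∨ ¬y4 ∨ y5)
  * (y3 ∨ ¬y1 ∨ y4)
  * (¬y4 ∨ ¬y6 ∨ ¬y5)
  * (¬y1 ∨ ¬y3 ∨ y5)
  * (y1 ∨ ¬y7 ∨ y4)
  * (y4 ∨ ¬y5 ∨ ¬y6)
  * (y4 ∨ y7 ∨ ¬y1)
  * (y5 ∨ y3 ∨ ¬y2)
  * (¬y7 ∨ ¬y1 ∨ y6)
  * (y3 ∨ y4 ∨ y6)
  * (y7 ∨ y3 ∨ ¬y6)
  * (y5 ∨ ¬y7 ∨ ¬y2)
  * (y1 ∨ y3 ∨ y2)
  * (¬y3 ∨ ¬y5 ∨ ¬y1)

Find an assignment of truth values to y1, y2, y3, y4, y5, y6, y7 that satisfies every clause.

y1=0, y2=0, y3=1, y4=0, y5=0, y6=1, y7=0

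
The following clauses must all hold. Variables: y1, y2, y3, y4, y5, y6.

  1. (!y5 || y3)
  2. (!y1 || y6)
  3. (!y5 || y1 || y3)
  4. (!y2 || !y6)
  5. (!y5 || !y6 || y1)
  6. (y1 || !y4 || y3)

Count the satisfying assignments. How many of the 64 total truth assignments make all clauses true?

19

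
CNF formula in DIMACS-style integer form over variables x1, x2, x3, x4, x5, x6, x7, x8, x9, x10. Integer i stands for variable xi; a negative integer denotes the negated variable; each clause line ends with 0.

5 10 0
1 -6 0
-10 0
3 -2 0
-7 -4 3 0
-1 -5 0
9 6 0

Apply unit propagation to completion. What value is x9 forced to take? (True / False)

True

(!x10) is a unit clause: x10 = False.
From (x10 || x5) and x10 = False: x5 = True.
(!x5 || !x1): since x5 = True, the clause reduces to (!x1). x1 = False.
(x1 || !x6): since x1 = False, the clause reduces to (!x6). x6 = False.
In (x6 || x9), x6 is now false; x9 must hold, so x9 = True.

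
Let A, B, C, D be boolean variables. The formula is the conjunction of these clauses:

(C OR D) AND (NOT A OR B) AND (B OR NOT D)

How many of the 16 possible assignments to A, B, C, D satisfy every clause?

Satisfying assignments:
  A=0 B=0 C=1 D=0
  A=0 B=1 C=0 D=1
  A=0 B=1 C=1 D=0
  A=0 B=1 C=1 D=1
  A=1 B=1 C=0 D=1
  A=1 B=1 C=1 D=0
  A=1 B=1 C=1 D=1
That's 7 in total.

7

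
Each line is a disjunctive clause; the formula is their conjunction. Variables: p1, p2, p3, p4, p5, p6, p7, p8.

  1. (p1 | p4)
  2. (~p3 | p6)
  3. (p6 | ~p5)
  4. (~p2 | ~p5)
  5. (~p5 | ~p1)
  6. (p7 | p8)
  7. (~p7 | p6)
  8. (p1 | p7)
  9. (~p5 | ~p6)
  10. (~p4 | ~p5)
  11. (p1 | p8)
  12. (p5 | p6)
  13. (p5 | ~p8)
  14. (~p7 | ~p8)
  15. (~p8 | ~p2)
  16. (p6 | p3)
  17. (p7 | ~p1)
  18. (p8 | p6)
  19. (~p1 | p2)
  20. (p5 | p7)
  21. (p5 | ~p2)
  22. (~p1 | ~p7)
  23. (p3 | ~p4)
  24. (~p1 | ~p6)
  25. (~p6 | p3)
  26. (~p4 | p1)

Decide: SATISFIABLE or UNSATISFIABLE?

UNSATISFIABLE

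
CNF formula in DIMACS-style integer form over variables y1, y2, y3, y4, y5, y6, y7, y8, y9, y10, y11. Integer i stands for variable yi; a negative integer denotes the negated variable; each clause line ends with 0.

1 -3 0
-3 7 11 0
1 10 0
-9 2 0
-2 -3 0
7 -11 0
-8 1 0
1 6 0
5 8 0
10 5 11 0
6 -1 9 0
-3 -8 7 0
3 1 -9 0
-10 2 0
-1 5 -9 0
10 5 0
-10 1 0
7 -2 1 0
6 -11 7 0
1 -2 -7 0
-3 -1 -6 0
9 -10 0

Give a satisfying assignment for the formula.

y5 occurs only positively in the remaining clauses — set y5 = True.
Set y1 = True and propagate.
The remaining clauses are satisfied by y2 = True, y3 = False, y4 = True, y6 = False, y7 = False, y8 = False, y9 = True, y10 = True, y11 = False.

y1=T, y2=T, y3=F, y4=T, y5=T, y6=F, y7=F, y8=F, y9=T, y10=T, y11=F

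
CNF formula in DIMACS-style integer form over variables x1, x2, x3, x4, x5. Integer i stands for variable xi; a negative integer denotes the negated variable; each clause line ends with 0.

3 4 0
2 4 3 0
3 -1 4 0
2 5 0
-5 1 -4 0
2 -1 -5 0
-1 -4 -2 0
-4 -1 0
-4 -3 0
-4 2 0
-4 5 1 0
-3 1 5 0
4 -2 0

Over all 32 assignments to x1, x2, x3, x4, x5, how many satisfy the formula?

The models are:
  x1=F x2=F x3=T x4=F x5=T
Count: 1.

1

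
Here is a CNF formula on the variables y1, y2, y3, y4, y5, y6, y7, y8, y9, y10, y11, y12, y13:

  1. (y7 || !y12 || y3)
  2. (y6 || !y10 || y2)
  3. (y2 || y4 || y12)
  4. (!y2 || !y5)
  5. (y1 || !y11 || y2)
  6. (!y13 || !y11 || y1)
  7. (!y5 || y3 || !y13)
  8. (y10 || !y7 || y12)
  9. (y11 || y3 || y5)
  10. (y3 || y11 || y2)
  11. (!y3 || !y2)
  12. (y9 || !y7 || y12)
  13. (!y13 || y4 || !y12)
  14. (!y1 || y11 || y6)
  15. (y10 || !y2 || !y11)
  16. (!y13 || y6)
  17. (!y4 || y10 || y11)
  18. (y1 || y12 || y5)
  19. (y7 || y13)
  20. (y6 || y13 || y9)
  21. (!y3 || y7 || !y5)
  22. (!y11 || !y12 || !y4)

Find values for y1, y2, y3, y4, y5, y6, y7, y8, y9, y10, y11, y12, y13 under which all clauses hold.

y1=T  y2=F  y3=T  y4=T  y5=F  y6=T  y7=F  y8=T  y9=T  y10=T  y11=F  y12=F  y13=T

Check each clause:
  1. (y3 || !y12 || y7) — y3 is true.
  2. (y6 || !y10 || y2) — y6 is true.
  3. (y12 || y4 || y2) — y4 is true.
  4. (!y5 || !y2) — !y5 is true.
  5. (y1 || y2 || !y11) — y1 is true.
  6. (!y11 || !y13 || y1) — y1 is true.
  7. (y3 || !y5 || !y13) — y3 is true.
  8. (y10 || !y7 || y12) — !y7 is true.
  9. (y3 || y11 || y5) — y3 is true.
  10. (y2 || y3 || y11) — y3 is true.
  11. (!y2 || !y3) — !y2 is true.
  12. (y12 || y9 || !y7) — y9 is true.
  13. (!y12 || !y13 || y4) — !y12 is true.
  14. (y6 || !y1 || y11) — y6 is true.
  15. (y10 || !y2 || !y11) — y10 is true.
  16. (y6 || !y13) — y6 is true.
  17. (y11 || y10 || !y4) — y10 is true.
  18. (y5 || y12 || y1) — y1 is true.
  19. (y7 || y13) — y13 is true.
  20. (y13 || y9 || y6) — y9 is true.
  21. (!y5 || y7 || !y3) — !y5 is true.
  22. (!y11 || !y4 || !y12) — !y11 is true.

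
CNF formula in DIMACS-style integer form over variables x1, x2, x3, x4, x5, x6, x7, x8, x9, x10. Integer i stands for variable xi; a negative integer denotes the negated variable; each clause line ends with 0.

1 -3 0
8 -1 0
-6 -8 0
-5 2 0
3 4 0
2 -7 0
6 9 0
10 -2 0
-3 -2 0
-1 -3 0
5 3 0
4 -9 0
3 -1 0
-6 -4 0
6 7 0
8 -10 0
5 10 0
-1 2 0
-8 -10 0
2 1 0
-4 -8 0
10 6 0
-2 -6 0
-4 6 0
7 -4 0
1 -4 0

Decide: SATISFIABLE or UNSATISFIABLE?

x1 = True:
  propagation gives x8=True, x6=False, x9=True, x3=False; an empty clause results — contradiction.
x1 = False:
  propagation gives x3=False, x4=True; an empty clause results — contradiction.
Every branch closes, so no satisfying assignment exists.

UNSATISFIABLE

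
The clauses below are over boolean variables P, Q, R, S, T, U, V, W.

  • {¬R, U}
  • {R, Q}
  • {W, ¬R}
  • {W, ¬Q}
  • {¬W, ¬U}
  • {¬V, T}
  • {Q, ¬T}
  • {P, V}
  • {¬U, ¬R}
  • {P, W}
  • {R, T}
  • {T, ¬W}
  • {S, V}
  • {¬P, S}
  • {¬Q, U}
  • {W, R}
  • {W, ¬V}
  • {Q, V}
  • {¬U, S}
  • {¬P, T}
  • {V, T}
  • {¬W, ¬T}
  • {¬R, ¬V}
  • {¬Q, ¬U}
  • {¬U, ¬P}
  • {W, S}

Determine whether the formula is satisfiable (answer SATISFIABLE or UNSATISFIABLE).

UNSATISFIABLE

W = True:
  propagation gives U=False, R=False, Q=True; an empty clause results — contradiction.
W = False:
  propagation gives R=False; an empty clause results — contradiction.
Every branch closes, so no satisfying assignment exists.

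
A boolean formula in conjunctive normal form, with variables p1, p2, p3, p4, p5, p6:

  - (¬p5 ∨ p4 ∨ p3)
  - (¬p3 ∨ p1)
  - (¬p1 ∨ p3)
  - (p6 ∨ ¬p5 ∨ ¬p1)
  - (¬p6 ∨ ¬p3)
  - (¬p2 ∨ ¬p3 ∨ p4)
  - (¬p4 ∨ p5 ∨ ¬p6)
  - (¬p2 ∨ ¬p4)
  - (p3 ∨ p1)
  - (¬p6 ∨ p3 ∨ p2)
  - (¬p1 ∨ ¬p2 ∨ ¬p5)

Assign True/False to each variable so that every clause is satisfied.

p1 = T, p2 = F, p3 = T, p4 = T, p5 = F, p6 = F

Check each clause:
  1. (p4 ∨ ¬p5 ∨ p3) — p3 is true.
  2. (¬p3 ∨ p1) — p1 is true.
  3. (¬p1 ∨ p3) — p3 is true.
  4. (¬p1 ∨ ¬p5 ∨ p6) — ¬p5 is true.
  5. (¬p3 ∨ ¬p6) — ¬p6 is true.
  6. (¬p3 ∨ p4 ∨ ¬p2) — p4 is true.
  7. (p5 ∨ ¬p4 ∨ ¬p6) — ¬p6 is true.
  8. (¬p4 ∨ ¬p2) — ¬p2 is true.
  9. (p1 ∨ p3) — p1 is true.
  10. (¬p6 ∨ p2 ∨ p3) — ¬p6 is true.
  11. (¬p1 ∨ ¬p2 ∨ ¬p5) — ¬p5 is true.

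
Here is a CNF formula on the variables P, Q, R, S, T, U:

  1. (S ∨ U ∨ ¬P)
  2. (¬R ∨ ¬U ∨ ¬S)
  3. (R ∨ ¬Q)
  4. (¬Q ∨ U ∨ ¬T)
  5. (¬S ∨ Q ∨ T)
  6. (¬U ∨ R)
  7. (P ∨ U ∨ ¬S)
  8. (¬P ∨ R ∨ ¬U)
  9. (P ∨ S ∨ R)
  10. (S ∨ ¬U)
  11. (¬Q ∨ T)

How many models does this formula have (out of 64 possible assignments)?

4

Satisfying assignments:
  P=0 Q=0 R=1 S=0 T=0 U=0
  P=0 Q=0 R=1 S=0 T=1 U=0
  P=1 Q=0 R=0 S=1 T=1 U=0
  P=1 Q=0 R=1 S=1 T=1 U=0
That's 4 in total.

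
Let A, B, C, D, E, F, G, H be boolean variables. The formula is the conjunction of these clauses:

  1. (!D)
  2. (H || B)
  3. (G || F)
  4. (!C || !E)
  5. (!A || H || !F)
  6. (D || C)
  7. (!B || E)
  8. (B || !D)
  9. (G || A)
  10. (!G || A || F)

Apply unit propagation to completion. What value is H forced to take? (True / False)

(!D) is a unit clause: D = False.
In (C || D), D is now false; C must hold, so C = True.
In (!C || !E), !C is now false; !E must hold, so E = False.
(!B || E): since E = False, the clause reduces to (!B). B = False.
(B || H) with B = False leaves only H, so H = True.

True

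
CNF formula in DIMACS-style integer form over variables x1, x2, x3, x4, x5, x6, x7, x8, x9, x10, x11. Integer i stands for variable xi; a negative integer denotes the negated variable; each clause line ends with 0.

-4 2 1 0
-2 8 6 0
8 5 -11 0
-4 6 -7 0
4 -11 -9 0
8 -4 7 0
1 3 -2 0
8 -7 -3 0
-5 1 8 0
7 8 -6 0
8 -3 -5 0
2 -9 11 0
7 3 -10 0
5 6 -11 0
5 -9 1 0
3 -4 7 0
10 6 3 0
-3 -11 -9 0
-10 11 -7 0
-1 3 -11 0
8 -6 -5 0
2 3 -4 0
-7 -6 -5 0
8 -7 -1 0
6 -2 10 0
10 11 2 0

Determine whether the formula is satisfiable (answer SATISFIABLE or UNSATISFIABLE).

SATISFIABLE

x8 occurs only positively in the remaining clauses — set x8 = True.
x9 occurs only negated in the remaining clauses — set x9 = False.
Try x1 = False.
The remaining clauses are satisfied by x2 = True, x3 = True, x4 = False, x5 = False, x6 = False, x7 = False, x10 = True, x11 = False.
Every clause has at least one true literal under this assignment.
So x1=F, x2=T, x3=T, x4=F, x5=F, x6=F, x7=F, x8=T, x9=F, x10=T, x11=F is a satisfying assignment.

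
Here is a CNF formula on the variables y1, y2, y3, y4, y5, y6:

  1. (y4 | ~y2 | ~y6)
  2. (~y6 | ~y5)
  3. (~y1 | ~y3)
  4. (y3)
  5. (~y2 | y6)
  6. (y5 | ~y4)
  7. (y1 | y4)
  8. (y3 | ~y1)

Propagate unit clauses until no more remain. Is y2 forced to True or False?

False

(y3) stands alone — y3 = True.
In (~y1 | ~y3), ~y3 is now false; ~y1 must hold, so y1 = False.
(y4 | y1) with y1 = False leaves only y4, so y4 = True.
(y5 | ~y4): since y4 = True, the clause reduces to (y5). y5 = True.
In (~y6 | ~y5), ~y5 is now false; ~y6 must hold, so y6 = False.
From (y6 | ~y2) and y6 = False: y2 = False.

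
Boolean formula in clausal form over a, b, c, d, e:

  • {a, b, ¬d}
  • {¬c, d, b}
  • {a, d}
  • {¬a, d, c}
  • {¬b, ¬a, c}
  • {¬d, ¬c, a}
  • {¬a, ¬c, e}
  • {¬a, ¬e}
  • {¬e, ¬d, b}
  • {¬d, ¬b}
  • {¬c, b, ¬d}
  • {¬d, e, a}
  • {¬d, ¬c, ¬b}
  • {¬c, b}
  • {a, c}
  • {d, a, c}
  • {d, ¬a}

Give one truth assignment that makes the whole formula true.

a=True, b=False, c=False, d=True, e=False

Check each clause:
  1. {b, a, ¬d} — a is true.
  2. {d, ¬c, b} — d is true.
  3. {a, d} — a is true.
  4. {¬a, d, c} — d is true.
  5. {¬b, ¬a, c} — ¬b is true.
  6. {¬c, a, ¬d} — a is true.
  7. {¬c, e, ¬a} — ¬c is true.
  8. {¬e, ¬a} — ¬e is true.
  9. {¬e, ¬d, b} — ¬e is true.
  10. {¬b, ¬d} — ¬b is true.
  11. {¬c, ¬d, b} — ¬c is true.
  12. {a, ¬d, e} — a is true.
  13. {¬d, ¬b, ¬c} — ¬c is true.
  14. {b, ¬c} — ¬c is true.
  15. {c, a} — a is true.
  16. {d, a, c} — a is true.
  17. {¬a, d} — d is true.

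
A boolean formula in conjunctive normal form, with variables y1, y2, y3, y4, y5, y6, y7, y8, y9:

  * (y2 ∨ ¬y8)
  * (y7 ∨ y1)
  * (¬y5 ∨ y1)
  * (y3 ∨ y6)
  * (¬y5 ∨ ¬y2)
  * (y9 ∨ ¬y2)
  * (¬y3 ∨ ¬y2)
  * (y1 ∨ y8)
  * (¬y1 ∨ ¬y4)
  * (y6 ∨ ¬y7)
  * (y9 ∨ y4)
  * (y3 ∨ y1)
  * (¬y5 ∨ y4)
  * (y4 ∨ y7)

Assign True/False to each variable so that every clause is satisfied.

Pure literal: y5 appears only negated; assign y5 = False.
Pure literal: y6 appears only positively; assign y6 = True.
Branch on y1: take y1 = True.
  then y4 is forced to False.
  then y9 is forced to True.
  then y7 is forced to True.
For the remaining variables, y2 = False, y3 = False, y8 = False works.

y1=1, y2=0, y3=0, y4=0, y5=0, y6=1, y7=1, y8=0, y9=1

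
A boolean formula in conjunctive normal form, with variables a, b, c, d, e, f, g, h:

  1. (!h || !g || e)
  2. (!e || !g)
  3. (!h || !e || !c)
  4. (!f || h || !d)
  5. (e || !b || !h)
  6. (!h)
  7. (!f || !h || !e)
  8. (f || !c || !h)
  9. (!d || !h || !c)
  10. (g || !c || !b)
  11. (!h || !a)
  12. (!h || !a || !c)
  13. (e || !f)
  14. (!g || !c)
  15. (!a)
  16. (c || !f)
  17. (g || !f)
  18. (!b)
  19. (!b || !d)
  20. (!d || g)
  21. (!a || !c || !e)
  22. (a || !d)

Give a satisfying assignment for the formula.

a=F, b=F, c=T, d=F, e=F, f=F, g=F, h=F

Check each clause:
  1. (!h || !g || e) — !h is true.
  2. (!e || !g) — !g is true.
  3. (!e || !h || !c) — !h is true.
  4. (!d || !f || h) — !f is true.
  5. (!b || !h || e) — !h is true.
  6. (!h) — !h is true.
  7. (!e || !f || !h) — !h is true.
  8. (!h || !c || f) — !h is true.
  9. (!h || !d || !c) — !h is true.
  10. (!b || g || !c) — !b is true.
  11. (!h || !a) — !h is true.
  12. (!a || !h || !c) — !h is true.
  13. (!f || e) — !f is true.
  14. (!c || !g) — !g is true.
  15. (!a) — !a is true.
  16. (!f || c) — !f is true.
  17. (!f || g) — !f is true.
  18. (!b) — !b is true.
  19. (!d || !b) — !d is true.
  20. (!d || g) — !d is true.
  21. (!e || !a || !c) — !e is true.
  22. (a || !d) — !d is true.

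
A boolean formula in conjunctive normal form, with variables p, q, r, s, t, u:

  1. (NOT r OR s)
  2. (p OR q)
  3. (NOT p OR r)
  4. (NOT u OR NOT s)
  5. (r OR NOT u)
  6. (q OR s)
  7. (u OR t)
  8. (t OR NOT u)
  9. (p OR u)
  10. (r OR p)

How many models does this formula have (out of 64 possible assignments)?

Satisfying assignments:
  p=1 q=0 r=1 s=1 t=1 u=0
  p=1 q=1 r=1 s=1 t=1 u=0
Count: 2.

2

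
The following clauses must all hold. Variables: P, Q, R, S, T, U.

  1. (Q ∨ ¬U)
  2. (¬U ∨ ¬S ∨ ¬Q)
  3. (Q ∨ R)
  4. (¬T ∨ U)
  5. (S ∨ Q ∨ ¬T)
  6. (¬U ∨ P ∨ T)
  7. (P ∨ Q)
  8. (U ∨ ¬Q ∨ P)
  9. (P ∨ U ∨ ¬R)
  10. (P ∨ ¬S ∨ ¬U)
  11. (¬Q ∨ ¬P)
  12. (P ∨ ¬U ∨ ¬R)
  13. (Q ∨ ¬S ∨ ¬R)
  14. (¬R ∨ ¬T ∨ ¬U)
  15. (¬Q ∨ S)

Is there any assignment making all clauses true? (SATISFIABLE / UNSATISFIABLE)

Set P = True and propagate.
  then Q is forced to False.
  then U is forced to False.
  then R is forced to True.
  then T is forced to False.
  then S is forced to False.
Every clause has at least one true literal under this assignment.
So P=True, Q=False, R=True, S=False, T=False, U=False is a satisfying assignment.

SATISFIABLE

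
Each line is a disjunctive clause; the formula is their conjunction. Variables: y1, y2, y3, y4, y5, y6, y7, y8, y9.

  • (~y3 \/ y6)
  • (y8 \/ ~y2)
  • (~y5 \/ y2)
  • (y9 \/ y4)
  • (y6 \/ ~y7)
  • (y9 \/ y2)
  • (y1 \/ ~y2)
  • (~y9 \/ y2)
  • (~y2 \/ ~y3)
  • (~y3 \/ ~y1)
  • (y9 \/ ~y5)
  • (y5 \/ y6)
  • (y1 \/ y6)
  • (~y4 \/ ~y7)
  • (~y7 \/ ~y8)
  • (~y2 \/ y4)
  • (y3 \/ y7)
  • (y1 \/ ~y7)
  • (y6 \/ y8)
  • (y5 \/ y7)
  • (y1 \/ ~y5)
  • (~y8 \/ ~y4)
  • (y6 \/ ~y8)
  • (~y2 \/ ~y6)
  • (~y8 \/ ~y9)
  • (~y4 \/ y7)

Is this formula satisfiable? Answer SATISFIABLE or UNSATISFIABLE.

y2 = True:
  propagation gives y8=True, y1=True, y3=False, y7=False; an empty clause results — contradiction.
y2 = False:
  propagation gives y5=False, y9=True; an empty clause results — contradiction.
Every branch closes, so no satisfying assignment exists.

UNSATISFIABLE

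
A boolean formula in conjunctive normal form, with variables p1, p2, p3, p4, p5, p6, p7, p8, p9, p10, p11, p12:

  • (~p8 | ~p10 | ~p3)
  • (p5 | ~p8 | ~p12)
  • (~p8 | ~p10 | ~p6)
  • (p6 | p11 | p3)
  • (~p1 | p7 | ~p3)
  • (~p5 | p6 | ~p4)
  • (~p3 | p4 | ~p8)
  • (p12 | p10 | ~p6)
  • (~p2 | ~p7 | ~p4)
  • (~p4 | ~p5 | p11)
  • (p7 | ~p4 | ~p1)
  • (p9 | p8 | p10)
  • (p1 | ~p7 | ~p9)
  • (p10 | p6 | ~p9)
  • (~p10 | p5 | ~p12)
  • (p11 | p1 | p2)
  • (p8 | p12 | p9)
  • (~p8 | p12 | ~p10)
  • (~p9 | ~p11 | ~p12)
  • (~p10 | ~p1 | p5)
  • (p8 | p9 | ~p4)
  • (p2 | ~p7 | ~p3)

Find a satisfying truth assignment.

p1=True, p2=False, p3=False, p4=False, p5=True, p6=True, p7=False, p8=False, p9=False, p10=True, p11=False, p12=True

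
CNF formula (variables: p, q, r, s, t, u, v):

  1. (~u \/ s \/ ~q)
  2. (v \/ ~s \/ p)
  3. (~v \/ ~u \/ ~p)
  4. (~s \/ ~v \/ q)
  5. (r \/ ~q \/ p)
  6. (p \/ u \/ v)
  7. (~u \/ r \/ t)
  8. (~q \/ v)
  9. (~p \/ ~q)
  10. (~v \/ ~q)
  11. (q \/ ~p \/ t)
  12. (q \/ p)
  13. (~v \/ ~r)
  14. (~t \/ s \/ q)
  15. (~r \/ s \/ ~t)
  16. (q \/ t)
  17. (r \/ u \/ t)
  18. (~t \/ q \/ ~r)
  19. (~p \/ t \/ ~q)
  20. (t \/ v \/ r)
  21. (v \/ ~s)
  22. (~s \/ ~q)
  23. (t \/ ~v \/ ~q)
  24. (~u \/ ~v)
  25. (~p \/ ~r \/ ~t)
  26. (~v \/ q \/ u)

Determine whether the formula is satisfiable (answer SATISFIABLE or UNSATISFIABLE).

UNSATISFIABLE

q = True:
  propagation gives v=True; an empty clause results — contradiction.
q = False:
  propagation gives p=True, t=True, s=True, v=False; an empty clause results — contradiction.
Every branch closes, so no satisfying assignment exists.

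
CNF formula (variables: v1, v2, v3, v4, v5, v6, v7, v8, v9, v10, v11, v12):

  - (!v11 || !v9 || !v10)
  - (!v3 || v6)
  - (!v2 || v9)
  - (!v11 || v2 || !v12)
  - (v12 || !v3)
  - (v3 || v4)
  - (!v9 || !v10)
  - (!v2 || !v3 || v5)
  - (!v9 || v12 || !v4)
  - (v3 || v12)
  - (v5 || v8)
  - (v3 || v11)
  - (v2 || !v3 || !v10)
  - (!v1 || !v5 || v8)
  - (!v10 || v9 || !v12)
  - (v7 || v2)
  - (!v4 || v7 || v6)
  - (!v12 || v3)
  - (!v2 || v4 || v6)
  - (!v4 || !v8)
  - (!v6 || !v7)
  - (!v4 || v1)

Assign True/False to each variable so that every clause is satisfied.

v1 = False, v2 = True, v3 = True, v4 = False, v5 = True, v6 = True, v7 = False, v8 = False, v9 = True, v10 = False, v11 = True, v12 = True

Check each clause:
  1. (!v9 || !v10 || !v11) — !v10 is true.
  2. (!v3 || v6) — v6 is true.
  3. (!v2 || v9) — v9 is true.
  4. (v2 || !v12 || !v11) — v2 is true.
  5. (!v3 || v12) — v12 is true.
  6. (v3 || v4) — v3 is true.
  7. (!v9 || !v10) — !v10 is true.
  8. (!v3 || v5 || !v2) — v5 is true.
  9. (!v9 || !v4 || v12) — v12 is true.
  10. (v3 || v12) — v3 is true.
  11. (v8 || v5) — v5 is true.
  12. (v11 || v3) — v3 is true.
  13. (v2 || !v10 || !v3) — v2 is true.
  14. (!v5 || !v1 || v8) — !v1 is true.
  15. (!v12 || v9 || !v10) — v9 is true.
  16. (v7 || v2) — v2 is true.
  17. (v6 || v7 || !v4) — !v4 is true.
  18. (v3 || !v12) — v3 is true.
  19. (v6 || v4 || !v2) — v6 is true.
  20. (!v4 || !v8) — !v8 is true.
  21. (!v6 || !v7) — !v7 is true.
  22. (!v4 || v1) — !v4 is true.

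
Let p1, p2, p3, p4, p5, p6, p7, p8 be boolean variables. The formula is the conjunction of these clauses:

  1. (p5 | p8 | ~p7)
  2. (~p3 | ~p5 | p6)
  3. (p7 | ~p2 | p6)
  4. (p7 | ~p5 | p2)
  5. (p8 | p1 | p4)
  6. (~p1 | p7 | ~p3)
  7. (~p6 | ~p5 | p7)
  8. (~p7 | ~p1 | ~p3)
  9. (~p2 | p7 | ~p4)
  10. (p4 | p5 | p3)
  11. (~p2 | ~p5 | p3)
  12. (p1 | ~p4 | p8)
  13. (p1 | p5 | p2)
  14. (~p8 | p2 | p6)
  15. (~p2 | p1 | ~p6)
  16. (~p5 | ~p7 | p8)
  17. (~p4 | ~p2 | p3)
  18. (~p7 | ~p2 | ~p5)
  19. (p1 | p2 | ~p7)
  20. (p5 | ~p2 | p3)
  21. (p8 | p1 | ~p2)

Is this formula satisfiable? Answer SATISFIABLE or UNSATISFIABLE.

Set p1 = False and propagate.
Branch on p2: take p2 = True.
  then p6 is forced to False.
  then p7 is forced to True.
  then p5 is forced to False.
  then p8 is forced to True.
  then p3 is forced to True.
p4 is now unconstrained; take p4 = False.
So p1=F, p2=T, p3=T, p4=F, p5=F, p6=F, p7=T, p8=T is a satisfying assignment.

SATISFIABLE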